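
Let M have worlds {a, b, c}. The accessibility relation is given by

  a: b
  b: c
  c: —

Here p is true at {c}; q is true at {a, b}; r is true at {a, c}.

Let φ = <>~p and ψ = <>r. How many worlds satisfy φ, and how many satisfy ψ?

For <>~p:
a: successors {b}; ~p there: b:T. ✓
b: successors {c}; ~p there: c:F. ✗
c: no successors, so <>~p fails. ✗
— 1 world.
For <>r:
a: successors {b}; r there: b:F. ✗
b: successors {c}; r there: c:T. ✓
c: no successors, so <>r fails. ✗
— 1 world.

1 and 1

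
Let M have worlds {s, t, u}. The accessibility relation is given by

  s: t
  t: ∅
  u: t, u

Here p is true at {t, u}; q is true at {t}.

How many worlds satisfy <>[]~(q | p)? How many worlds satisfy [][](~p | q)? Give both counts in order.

For <>[]~(q | p):
s: successors {t}; []~(q | p) there: t:T. ✓
t: no successors, so <>[]~(q | p) fails. ✗
u: successors {t, u}; []~(q | p) there: t:T, u:F. ✓
— 2 worlds.
For [][](~p | q):
s: successors {t}; [](~p | q) there: t:T. ✓
t: no successors, so [][](~p | q) holds vacuously. ✓
u: successors {t, u}; [](~p | q) there: t:T, u:F. ✗
— 2 worlds.

2 and 2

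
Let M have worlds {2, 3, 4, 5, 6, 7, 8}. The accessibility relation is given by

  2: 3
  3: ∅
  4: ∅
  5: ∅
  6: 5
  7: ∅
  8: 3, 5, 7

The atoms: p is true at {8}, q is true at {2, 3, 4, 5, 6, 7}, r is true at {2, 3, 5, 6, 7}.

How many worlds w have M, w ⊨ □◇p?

2: successors {3}; ◇p there: 3:F. ✗
3: no successors, so □◇p holds vacuously. ✓
4: no successors, so □◇p holds vacuously. ✓
5: no successors, so □◇p holds vacuously. ✓
6: successors {5}; ◇p there: 5:F. ✗
7: no successors, so □◇p holds vacuously. ✓
8: successors {3, 5, 7}; ◇p there: 3:F, 5:F, 7:F. ✗
Satisfying worlds: {3, 4, 5, 7}.

4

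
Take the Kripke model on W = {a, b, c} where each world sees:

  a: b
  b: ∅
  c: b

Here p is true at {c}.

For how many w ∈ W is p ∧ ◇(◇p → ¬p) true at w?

1

a: p is F, ◇(◇p → ¬p) is T. ✗
b: p is F, ◇(◇p → ¬p) is F. ✗
c: p is T, ◇(◇p → ¬p) is T. ✓
Satisfying worlds: {c}.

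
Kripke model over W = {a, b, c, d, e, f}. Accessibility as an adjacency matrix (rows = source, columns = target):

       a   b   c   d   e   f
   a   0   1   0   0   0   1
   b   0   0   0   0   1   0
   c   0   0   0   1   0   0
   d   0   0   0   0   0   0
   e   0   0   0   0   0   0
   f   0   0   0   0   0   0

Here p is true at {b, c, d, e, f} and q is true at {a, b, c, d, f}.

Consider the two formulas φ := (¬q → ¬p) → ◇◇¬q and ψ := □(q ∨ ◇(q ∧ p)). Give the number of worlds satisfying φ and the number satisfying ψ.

2 and 5

For (¬q → ¬p) → ◇◇¬q:
a: ¬q → ¬p is T, ◇◇¬q is T. ✓
b: ¬q → ¬p is T, ◇◇¬q is F. ✗
c: ¬q → ¬p is T, ◇◇¬q is F. ✗
d: ¬q → ¬p is T, ◇◇¬q is F. ✗
e: ¬q → ¬p is F, ◇◇¬q is F. ✓
f: ¬q → ¬p is T, ◇◇¬q is F. ✗
— 2 worlds.
For □(q ∨ ◇(q ∧ p)):
a: successors {b, f}; q ∨ ◇(q ∧ p) there: b:T, f:T. ✓
b: successors {e}; q ∨ ◇(q ∧ p) there: e:F. ✗
c: successors {d}; q ∨ ◇(q ∧ p) there: d:T. ✓
d: no successors, so □(q ∨ ◇(q ∧ p)) holds vacuously. ✓
e: no successors, so □(q ∨ ◇(q ∧ p)) holds vacuously. ✓
f: no successors, so □(q ∨ ◇(q ∧ p)) holds vacuously. ✓
— 5 worlds.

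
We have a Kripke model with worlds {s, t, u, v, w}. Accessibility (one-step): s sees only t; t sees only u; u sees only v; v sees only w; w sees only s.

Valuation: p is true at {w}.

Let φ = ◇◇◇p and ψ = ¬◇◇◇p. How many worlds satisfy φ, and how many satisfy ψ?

1 and 4

For ◇◇◇p:
s: successors {t}; ◇◇p there: t:F. ✗
t: successors {u}; ◇◇p there: u:T. ✓
u: successors {v}; ◇◇p there: v:F. ✗
v: successors {w}; ◇◇p there: w:F. ✗
w: successors {s}; ◇◇p there: s:F. ✗
— 1 world.
For ¬◇◇◇p:
s: ◇◇◇p is F. ✓
t: ◇◇◇p is T. ✗
u: ◇◇◇p is F. ✓
v: ◇◇◇p is F. ✓
w: ◇◇◇p is F. ✓
— 4 worlds.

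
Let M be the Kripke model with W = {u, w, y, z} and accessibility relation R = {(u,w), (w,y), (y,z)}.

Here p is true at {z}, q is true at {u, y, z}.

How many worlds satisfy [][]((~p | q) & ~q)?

u: successors {w}; []((~p | q) & ~q) there: w:F. ✗
w: successors {y}; []((~p | q) & ~q) there: y:F. ✗
y: successors {z}; []((~p | q) & ~q) there: z:T. ✓
z: no successors, so [][]((~p | q) & ~q) holds vacuously. ✓
Satisfying worlds: {y, z}.

2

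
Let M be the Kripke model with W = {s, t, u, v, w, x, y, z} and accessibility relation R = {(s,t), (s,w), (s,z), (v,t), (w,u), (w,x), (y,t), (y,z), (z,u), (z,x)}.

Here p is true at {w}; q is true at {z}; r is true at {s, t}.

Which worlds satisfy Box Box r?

s: successors {t, w, z}; Box r there: t:T, w:F, z:F. ✗
t: no successors, so Box Box r holds vacuously. ✓
u: no successors, so Box Box r holds vacuously. ✓
v: successors {t}; Box r there: t:T. ✓
w: successors {u, x}; Box r there: u:T, x:T. ✓
x: no successors, so Box Box r holds vacuously. ✓
y: successors {t, z}; Box r there: t:T, z:F. ✗
z: successors {u, x}; Box r there: u:T, x:T. ✓

{t, u, v, w, x, z}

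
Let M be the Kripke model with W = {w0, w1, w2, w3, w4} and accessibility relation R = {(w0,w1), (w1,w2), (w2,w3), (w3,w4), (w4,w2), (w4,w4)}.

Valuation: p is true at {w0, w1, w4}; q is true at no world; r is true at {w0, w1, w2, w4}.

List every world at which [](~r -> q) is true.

w0: successors {w1}; ~r -> q there: w1:T. ✓
w1: successors {w2}; ~r -> q there: w2:T. ✓
w2: successors {w3}; ~r -> q there: w3:F. ✗
w3: successors {w4}; ~r -> q there: w4:T. ✓
w4: successors {w2, w4}; ~r -> q there: w2:T, w4:T. ✓

{w0, w1, w3, w4}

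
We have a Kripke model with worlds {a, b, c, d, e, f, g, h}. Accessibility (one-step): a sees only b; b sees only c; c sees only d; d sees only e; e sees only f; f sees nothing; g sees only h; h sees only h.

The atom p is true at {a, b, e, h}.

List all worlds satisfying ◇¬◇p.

a: successors {b}; ¬◇p there: b:T. ✓
b: successors {c}; ¬◇p there: c:T. ✓
c: successors {d}; ¬◇p there: d:F. ✗
d: successors {e}; ¬◇p there: e:T. ✓
e: successors {f}; ¬◇p there: f:T. ✓
f: no successors, so ◇¬◇p fails. ✗
g: successors {h}; ¬◇p there: h:F. ✗
h: successors {h}; ¬◇p there: h:F. ✗

{a, b, d, e}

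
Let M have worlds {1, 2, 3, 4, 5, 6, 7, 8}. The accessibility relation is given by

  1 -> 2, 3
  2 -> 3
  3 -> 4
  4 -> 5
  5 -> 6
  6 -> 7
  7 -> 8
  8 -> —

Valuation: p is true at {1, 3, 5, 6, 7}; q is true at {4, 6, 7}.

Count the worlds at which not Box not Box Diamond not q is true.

4

1: Box not Box Diamond not q is F. ✓
2: Box not Box Diamond not q is F. ✓
3: Box not Box Diamond not q is T. ✗
4: Box not Box Diamond not q is T. ✗
5: Box not Box Diamond not q is F. ✓
6: Box not Box Diamond not q is T. ✗
7: Box not Box Diamond not q is F. ✓
8: Box not Box Diamond not q is T. ✗
Satisfying worlds: {1, 2, 5, 7}.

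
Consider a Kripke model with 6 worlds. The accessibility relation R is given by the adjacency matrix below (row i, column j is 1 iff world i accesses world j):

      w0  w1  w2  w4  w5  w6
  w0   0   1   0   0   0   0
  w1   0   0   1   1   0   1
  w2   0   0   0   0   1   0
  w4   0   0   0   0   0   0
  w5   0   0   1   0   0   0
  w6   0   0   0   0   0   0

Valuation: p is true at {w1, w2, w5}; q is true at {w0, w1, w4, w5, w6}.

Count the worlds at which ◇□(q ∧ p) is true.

w0: successors {w1}; □(q ∧ p) there: w1:F. ✗
w1: successors {w2, w4, w6}; □(q ∧ p) there: w2:T, w4:T, w6:T. ✓
w2: successors {w5}; □(q ∧ p) there: w5:F. ✗
w4: no successors, so ◇□(q ∧ p) fails. ✗
w5: successors {w2}; □(q ∧ p) there: w2:T. ✓
w6: no successors, so ◇□(q ∧ p) fails. ✗
Satisfying worlds: {w1, w5}.

2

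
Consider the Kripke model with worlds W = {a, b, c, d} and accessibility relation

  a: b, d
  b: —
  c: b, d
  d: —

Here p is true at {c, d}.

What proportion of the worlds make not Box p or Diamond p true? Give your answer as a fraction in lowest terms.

a: not Box p is T, Diamond p is T. ✓
b: not Box p is F, Diamond p is F. ✗
c: not Box p is T, Diamond p is T. ✓
d: not Box p is F, Diamond p is F. ✗
That's 2 of 4 worlds, so 2/4 = 1/2.

1/2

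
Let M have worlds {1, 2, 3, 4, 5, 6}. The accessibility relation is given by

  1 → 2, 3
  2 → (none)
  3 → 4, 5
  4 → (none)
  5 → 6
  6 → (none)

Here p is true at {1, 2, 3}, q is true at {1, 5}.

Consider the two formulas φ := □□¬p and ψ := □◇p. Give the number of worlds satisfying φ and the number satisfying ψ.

For □□¬p:
1: successors {2, 3}; □¬p there: 2:T, 3:T. ✓
2: no successors, so □□¬p holds vacuously. ✓
3: successors {4, 5}; □¬p there: 4:T, 5:T. ✓
4: no successors, so □□¬p holds vacuously. ✓
5: successors {6}; □¬p there: 6:T. ✓
6: no successors, so □□¬p holds vacuously. ✓
— 6 worlds.
For □◇p:
1: successors {2, 3}; ◇p there: 2:F, 3:F. ✗
2: no successors, so □◇p holds vacuously. ✓
3: successors {4, 5}; ◇p there: 4:F, 5:F. ✗
4: no successors, so □◇p holds vacuously. ✓
5: successors {6}; ◇p there: 6:F. ✗
6: no successors, so □◇p holds vacuously. ✓
— 3 worlds.

6 and 3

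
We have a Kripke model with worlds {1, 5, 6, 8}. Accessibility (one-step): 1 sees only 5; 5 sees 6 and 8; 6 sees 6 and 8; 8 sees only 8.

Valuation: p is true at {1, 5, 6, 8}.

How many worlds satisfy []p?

1: successors {5}; p there: 5:T. ✓
5: successors {6, 8}; p there: 6:T, 8:T. ✓
6: successors {6, 8}; p there: 6:T, 8:T. ✓
8: successors {8}; p there: 8:T. ✓
Satisfying worlds: {1, 5, 6, 8}.

4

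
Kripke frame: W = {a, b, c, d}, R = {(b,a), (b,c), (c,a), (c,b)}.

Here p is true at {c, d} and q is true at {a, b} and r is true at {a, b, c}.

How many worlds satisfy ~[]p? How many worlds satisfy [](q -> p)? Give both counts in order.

For ~[]p:
a: []p is T. ✗
b: []p is F. ✓
c: []p is F. ✓
d: []p is T. ✗
— 2 worlds.
For [](q -> p):
a: no successors, so [](q -> p) holds vacuously. ✓
b: successors {a, c}; q -> p there: a:F, c:T. ✗
c: successors {a, b}; q -> p there: a:F, b:F. ✗
d: no successors, so [](q -> p) holds vacuously. ✓
— 2 worlds.

2 and 2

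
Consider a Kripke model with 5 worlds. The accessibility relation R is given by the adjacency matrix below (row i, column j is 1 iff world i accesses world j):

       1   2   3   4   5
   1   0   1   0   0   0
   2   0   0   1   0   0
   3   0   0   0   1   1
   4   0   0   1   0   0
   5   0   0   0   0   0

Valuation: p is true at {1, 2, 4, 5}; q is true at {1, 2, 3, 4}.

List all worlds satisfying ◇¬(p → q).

{3}

1: successors {2}; ¬(p → q) there: 2:F. ✗
2: successors {3}; ¬(p → q) there: 3:F. ✗
3: successors {4, 5}; ¬(p → q) there: 4:F, 5:T. ✓
4: successors {3}; ¬(p → q) there: 3:F. ✗
5: no successors, so ◇¬(p → q) fails. ✗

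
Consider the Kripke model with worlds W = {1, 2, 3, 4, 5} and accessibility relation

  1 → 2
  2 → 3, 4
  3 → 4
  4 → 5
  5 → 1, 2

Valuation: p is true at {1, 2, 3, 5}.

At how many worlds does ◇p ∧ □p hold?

1: ◇p is T, □p is T. ✓
2: ◇p is T, □p is F. ✗
3: ◇p is F, □p is F. ✗
4: ◇p is T, □p is T. ✓
5: ◇p is T, □p is T. ✓
Satisfying worlds: {1, 4, 5}.

3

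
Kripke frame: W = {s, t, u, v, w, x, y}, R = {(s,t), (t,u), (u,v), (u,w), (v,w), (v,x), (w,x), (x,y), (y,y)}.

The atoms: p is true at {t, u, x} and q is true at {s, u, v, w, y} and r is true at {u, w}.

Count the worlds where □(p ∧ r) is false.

s: successors {t}; p ∧ r there: t:F. ✗
t: successors {u}; p ∧ r there: u:T. ✓
u: successors {v, w}; p ∧ r there: v:F, w:F. ✗
v: successors {w, x}; p ∧ r there: w:F, x:F. ✗
w: successors {x}; p ∧ r there: x:F. ✗
x: successors {y}; p ∧ r there: y:F. ✗
y: successors {y}; p ∧ r there: y:F. ✗
Satisfying worlds: {t}.
So □(p ∧ r) fails at the other 6 worlds.

6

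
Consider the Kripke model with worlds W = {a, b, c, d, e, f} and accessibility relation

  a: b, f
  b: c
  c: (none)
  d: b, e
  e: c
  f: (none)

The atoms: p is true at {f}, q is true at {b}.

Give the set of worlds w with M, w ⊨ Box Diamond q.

a: successors {b, f}; Diamond q there: b:F, f:F. ✗
b: successors {c}; Diamond q there: c:F. ✗
c: no successors, so Box Diamond q holds vacuously. ✓
d: successors {b, e}; Diamond q there: b:F, e:F. ✗
e: successors {c}; Diamond q there: c:F. ✗
f: no successors, so Box Diamond q holds vacuously. ✓

{c, f}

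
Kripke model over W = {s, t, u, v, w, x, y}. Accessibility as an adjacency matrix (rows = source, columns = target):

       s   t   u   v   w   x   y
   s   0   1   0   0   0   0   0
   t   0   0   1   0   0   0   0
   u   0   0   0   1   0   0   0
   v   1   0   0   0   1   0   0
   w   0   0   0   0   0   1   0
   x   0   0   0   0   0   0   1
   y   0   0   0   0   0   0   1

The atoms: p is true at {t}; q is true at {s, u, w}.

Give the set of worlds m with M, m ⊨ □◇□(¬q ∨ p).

s: successors {t}; ◇□(¬q ∨ p) there: t:T. ✓
t: successors {u}; ◇□(¬q ∨ p) there: u:F. ✗
u: successors {v}; ◇□(¬q ∨ p) there: v:T. ✓
v: successors {s, w}; ◇□(¬q ∨ p) there: s:F, w:T. ✗
w: successors {x}; ◇□(¬q ∨ p) there: x:T. ✓
x: successors {y}; ◇□(¬q ∨ p) there: y:T. ✓
y: successors {y}; ◇□(¬q ∨ p) there: y:T. ✓

{s, u, w, x, y}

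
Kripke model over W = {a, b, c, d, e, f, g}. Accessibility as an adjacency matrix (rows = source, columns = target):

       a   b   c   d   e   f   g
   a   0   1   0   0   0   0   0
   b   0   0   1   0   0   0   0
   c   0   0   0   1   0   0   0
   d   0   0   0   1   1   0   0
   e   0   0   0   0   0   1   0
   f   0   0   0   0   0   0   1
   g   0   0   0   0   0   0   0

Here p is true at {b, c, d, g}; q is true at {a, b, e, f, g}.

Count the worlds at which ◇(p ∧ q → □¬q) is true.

6

a: successors {b}; p ∧ q → □¬q there: b:T. ✓
b: successors {c}; p ∧ q → □¬q there: c:T. ✓
c: successors {d}; p ∧ q → □¬q there: d:T. ✓
d: successors {d, e}; p ∧ q → □¬q there: d:T, e:T. ✓
e: successors {f}; p ∧ q → □¬q there: f:T. ✓
f: successors {g}; p ∧ q → □¬q there: g:T. ✓
g: no successors, so ◇(p ∧ q → □¬q) fails. ✗
Satisfying worlds: {a, b, c, d, e, f}.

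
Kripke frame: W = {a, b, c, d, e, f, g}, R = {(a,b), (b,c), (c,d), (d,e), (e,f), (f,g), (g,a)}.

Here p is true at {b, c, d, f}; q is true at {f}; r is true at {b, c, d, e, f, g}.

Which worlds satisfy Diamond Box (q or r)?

{a, b, c, d, e, g}

a: successors {b}; Box (q or r) there: b:T. ✓
b: successors {c}; Box (q or r) there: c:T. ✓
c: successors {d}; Box (q or r) there: d:T. ✓
d: successors {e}; Box (q or r) there: e:T. ✓
e: successors {f}; Box (q or r) there: f:T. ✓
f: successors {g}; Box (q or r) there: g:F. ✗
g: successors {a}; Box (q or r) there: a:T. ✓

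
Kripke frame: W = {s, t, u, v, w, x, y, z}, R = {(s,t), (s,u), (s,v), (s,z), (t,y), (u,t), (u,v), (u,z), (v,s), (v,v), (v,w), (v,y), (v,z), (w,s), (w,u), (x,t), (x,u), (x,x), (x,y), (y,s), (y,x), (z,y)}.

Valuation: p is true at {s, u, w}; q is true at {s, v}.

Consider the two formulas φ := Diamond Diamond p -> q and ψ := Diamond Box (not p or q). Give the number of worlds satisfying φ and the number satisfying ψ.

2 and 7

For Diamond Diamond p -> q:
s: Diamond Diamond p is T, q is T. ✓
t: Diamond Diamond p is T, q is F. ✗
u: Diamond Diamond p is T, q is F. ✗
v: Diamond Diamond p is T, q is T. ✓
w: Diamond Diamond p is T, q is F. ✗
x: Diamond Diamond p is T, q is F. ✗
y: Diamond Diamond p is T, q is F. ✗
z: Diamond Diamond p is T, q is F. ✗
— 2 worlds.
For Diamond Box (not p or q):
s: successors {t, u, v, z}; Box (not p or q) there: t:T, u:T, v:F, z:T. ✓
t: successors {y}; Box (not p or q) there: y:T. ✓
u: successors {t, v, z}; Box (not p or q) there: t:T, v:F, z:T. ✓
v: successors {s, v, w, y, z}; Box (not p or q) there: s:F, v:F, w:F, y:T, z:T. ✓
w: successors {s, u}; Box (not p or q) there: s:F, u:T. ✓
x: successors {t, u, x, y}; Box (not p or q) there: t:T, u:T, x:F, y:T. ✓
y: successors {s, x}; Box (not p or q) there: s:F, x:F. ✗
z: successors {y}; Box (not p or q) there: y:T. ✓
— 7 worlds.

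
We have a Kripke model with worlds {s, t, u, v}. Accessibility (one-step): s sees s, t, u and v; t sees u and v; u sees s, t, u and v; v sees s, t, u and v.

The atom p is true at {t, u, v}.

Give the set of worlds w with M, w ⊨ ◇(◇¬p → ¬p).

{s, u, v}

s: successors {s, t, u, v}; ◇¬p → ¬p there: s:T, t:T, u:F, v:F. ✓
t: successors {u, v}; ◇¬p → ¬p there: u:F, v:F. ✗
u: successors {s, t, u, v}; ◇¬p → ¬p there: s:T, t:T, u:F, v:F. ✓
v: successors {s, t, u, v}; ◇¬p → ¬p there: s:T, t:T, u:F, v:F. ✓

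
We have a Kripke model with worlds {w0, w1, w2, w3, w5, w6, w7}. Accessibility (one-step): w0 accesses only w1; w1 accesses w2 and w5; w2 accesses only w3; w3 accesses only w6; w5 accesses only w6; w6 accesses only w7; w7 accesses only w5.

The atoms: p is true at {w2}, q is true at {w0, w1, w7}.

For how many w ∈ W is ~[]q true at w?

w0: []q is T. ✗
w1: []q is F. ✓
w2: []q is F. ✓
w3: []q is F. ✓
w5: []q is F. ✓
w6: []q is T. ✗
w7: []q is F. ✓
Satisfying worlds: {w1, w2, w3, w5, w7}.

5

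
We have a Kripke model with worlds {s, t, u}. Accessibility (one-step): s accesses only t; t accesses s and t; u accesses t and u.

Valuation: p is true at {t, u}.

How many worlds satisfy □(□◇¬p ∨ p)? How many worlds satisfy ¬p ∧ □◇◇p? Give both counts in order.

3 and 1

For □(□◇¬p ∨ p):
s: successors {t}; □◇¬p ∨ p there: t:T. ✓
t: successors {s, t}; □◇¬p ∨ p there: s:T, t:T. ✓
u: successors {t, u}; □◇¬p ∨ p there: t:T, u:T. ✓
— 3 worlds.
For ¬p ∧ □◇◇p:
s: ¬p is T, □◇◇p is T. ✓
t: ¬p is F, □◇◇p is T. ✗
u: ¬p is F, □◇◇p is T. ✗
— 1 world.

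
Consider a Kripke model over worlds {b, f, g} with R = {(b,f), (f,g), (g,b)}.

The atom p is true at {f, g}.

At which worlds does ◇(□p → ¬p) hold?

{f, g}

b: successors {f}; □p → ¬p there: f:F. ✗
f: successors {g}; □p → ¬p there: g:T. ✓
g: successors {b}; □p → ¬p there: b:T. ✓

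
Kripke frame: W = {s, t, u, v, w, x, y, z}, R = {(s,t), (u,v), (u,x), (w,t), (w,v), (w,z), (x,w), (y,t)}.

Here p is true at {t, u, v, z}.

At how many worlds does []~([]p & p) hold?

4

s: successors {t}; ~([]p & p) there: t:F. ✗
t: no successors, so []~([]p & p) holds vacuously. ✓
u: successors {v, x}; ~([]p & p) there: v:F, x:T. ✗
v: no successors, so []~([]p & p) holds vacuously. ✓
w: successors {t, v, z}; ~([]p & p) there: t:F, v:F, z:F. ✗
x: successors {w}; ~([]p & p) there: w:T. ✓
y: successors {t}; ~([]p & p) there: t:F. ✗
z: no successors, so []~([]p & p) holds vacuously. ✓
Satisfying worlds: {t, v, x, z}.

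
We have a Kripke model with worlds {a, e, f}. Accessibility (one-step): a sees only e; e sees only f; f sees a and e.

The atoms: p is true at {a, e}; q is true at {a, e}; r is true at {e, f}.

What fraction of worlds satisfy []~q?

a: successors {e}; ~q there: e:F. ✗
e: successors {f}; ~q there: f:T. ✓
f: successors {a, e}; ~q there: a:F, e:F. ✗
That's 1 of 3 worlds, so 1/3.

1/3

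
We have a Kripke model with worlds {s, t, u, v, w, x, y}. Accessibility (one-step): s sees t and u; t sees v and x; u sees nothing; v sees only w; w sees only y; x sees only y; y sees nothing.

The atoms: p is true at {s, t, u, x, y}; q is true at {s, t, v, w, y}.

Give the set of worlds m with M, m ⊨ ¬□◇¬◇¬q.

s: □◇¬◇¬q is F. ✓
t: □◇¬◇¬q is T. ✗
u: □◇¬◇¬q is T. ✗
v: □◇¬◇¬q is T. ✗
w: □◇¬◇¬q is F. ✓
x: □◇¬◇¬q is F. ✓
y: □◇¬◇¬q is T. ✗

{s, w, x}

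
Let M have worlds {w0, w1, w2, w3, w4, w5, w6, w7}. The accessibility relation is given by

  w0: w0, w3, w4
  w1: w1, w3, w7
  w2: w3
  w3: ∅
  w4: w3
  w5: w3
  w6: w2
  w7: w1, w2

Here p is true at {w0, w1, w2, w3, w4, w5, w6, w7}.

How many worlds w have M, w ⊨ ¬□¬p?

7

w0: □¬p is F. ✓
w1: □¬p is F. ✓
w2: □¬p is F. ✓
w3: □¬p is T. ✗
w4: □¬p is F. ✓
w5: □¬p is F. ✓
w6: □¬p is F. ✓
w7: □¬p is F. ✓
Satisfying worlds: {w0, w1, w2, w4, w5, w6, w7}.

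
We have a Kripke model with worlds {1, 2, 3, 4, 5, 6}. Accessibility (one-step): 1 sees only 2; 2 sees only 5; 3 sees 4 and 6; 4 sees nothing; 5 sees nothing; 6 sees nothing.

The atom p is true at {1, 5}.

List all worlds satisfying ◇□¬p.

1: successors {2}; □¬p there: 2:F. ✗
2: successors {5}; □¬p there: 5:T. ✓
3: successors {4, 6}; □¬p there: 4:T, 6:T. ✓
4: no successors, so ◇□¬p fails. ✗
5: no successors, so ◇□¬p fails. ✗
6: no successors, so ◇□¬p fails. ✗

{2, 3}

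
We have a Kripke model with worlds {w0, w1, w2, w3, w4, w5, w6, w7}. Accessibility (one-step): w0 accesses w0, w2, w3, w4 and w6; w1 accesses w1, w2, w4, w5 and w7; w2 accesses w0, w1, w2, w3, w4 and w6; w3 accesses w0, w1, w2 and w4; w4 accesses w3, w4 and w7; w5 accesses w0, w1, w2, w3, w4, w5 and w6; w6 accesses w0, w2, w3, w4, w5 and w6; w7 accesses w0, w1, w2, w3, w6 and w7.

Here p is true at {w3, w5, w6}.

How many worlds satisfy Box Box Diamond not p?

w0: successors {w0, w2, w3, w4, w6}; Box Diamond not p there: w0:T, w2:T, w3:T, w4:T, w6:T. ✓
w1: successors {w1, w2, w4, w5, w7}; Box Diamond not p there: w1:T, w2:T, w4:T, w5:T, w7:T. ✓
w2: successors {w0, w1, w2, w3, w4, w6}; Box Diamond not p there: w0:T, w1:T, w2:T, w3:T, w4:T, w6:T. ✓
w3: successors {w0, w1, w2, w4}; Box Diamond not p there: w0:T, w1:T, w2:T, w4:T. ✓
w4: successors {w3, w4, w7}; Box Diamond not p there: w3:T, w4:T, w7:T. ✓
w5: successors {w0, w1, w2, w3, w4, w5, w6}; Box Diamond not p there: w0:T, w1:T, w2:T, w3:T, w4:T, w5:T, w6:T. ✓
w6: successors {w0, w2, w3, w4, w5, w6}; Box Diamond not p there: w0:T, w2:T, w3:T, w4:T, w5:T, w6:T. ✓
w7: successors {w0, w1, w2, w3, w6, w7}; Box Diamond not p there: w0:T, w1:T, w2:T, w3:T, w6:T, w7:T. ✓
Satisfying worlds: {w0, w1, w2, w3, w4, w5, w6, w7}.

8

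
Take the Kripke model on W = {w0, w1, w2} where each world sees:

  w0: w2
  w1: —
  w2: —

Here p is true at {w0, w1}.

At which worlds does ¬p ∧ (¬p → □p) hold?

w0: ¬p is F, ¬p → □p is T. ✗
w1: ¬p is F, ¬p → □p is T. ✗
w2: ¬p is T, ¬p → □p is T. ✓

{w2}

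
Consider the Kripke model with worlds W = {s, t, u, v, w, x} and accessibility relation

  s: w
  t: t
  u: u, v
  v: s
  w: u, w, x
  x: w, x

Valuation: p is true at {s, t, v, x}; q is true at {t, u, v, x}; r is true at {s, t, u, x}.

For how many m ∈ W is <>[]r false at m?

s: successors {w}; []r there: w:F. ✗
t: successors {t}; []r there: t:T. ✓
u: successors {u, v}; []r there: u:F, v:T. ✓
v: successors {s}; []r there: s:F. ✗
w: successors {u, w, x}; []r there: u:F, w:F, x:F. ✗
x: successors {w, x}; []r there: w:F, x:F. ✗
Satisfying worlds: {t, u}.
So <>[]r fails at the other 4 worlds.

4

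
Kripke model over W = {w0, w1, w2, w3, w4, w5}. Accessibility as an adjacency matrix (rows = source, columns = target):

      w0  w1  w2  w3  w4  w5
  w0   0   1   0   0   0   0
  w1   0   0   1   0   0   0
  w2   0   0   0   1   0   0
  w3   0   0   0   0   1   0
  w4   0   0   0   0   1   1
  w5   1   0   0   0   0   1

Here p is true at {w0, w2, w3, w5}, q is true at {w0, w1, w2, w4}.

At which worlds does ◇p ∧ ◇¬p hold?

{w4}

w0: ◇p is F, ◇¬p is T. ✗
w1: ◇p is T, ◇¬p is F. ✗
w2: ◇p is T, ◇¬p is F. ✗
w3: ◇p is F, ◇¬p is T. ✗
w4: ◇p is T, ◇¬p is T. ✓
w5: ◇p is T, ◇¬p is F. ✗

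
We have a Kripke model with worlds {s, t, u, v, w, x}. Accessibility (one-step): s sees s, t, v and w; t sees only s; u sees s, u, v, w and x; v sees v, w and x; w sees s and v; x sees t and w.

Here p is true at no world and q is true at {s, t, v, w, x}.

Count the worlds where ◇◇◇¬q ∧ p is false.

s: ◇◇◇¬q is F, p is F. ✗
t: ◇◇◇¬q is F, p is F. ✗
u: ◇◇◇¬q is T, p is F. ✗
v: ◇◇◇¬q is F, p is F. ✗
w: ◇◇◇¬q is F, p is F. ✗
x: ◇◇◇¬q is F, p is F. ✗
Satisfying worlds: ∅.
So ◇◇◇¬q ∧ p fails at the other 6 worlds.

6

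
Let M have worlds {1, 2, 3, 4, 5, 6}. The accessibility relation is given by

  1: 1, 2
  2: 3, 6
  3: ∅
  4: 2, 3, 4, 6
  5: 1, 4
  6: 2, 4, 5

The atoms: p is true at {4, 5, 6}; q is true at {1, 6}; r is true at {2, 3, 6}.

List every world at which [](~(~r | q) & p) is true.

1: successors {1, 2}; ~(~r | q) & p there: 1:F, 2:F. ✗
2: successors {3, 6}; ~(~r | q) & p there: 3:F, 6:F. ✗
3: no successors, so [](~(~r | q) & p) holds vacuously. ✓
4: successors {2, 3, 4, 6}; ~(~r | q) & p there: 2:F, 3:F, 4:F, 6:F. ✗
5: successors {1, 4}; ~(~r | q) & p there: 1:F, 4:F. ✗
6: successors {2, 4, 5}; ~(~r | q) & p there: 2:F, 4:F, 5:F. ✗

{3}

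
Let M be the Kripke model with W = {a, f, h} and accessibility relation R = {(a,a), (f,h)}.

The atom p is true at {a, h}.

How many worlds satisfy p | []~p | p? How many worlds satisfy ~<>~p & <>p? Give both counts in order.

For p | []~p | p:
a: p is T, []~p | p is T. ✓
f: p is F, []~p | p is F. ✗
h: p is T, []~p | p is T. ✓
— 2 worlds.
For ~<>~p & <>p:
a: ~<>~p is T, <>p is T. ✓
f: ~<>~p is T, <>p is T. ✓
h: ~<>~p is T, <>p is F. ✗
— 2 worlds.

2 and 2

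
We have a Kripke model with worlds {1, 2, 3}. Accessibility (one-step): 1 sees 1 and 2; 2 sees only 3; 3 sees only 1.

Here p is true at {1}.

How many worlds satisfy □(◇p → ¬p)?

1

1: successors {1, 2}; ◇p → ¬p there: 1:F, 2:T. ✗
2: successors {3}; ◇p → ¬p there: 3:T. ✓
3: successors {1}; ◇p → ¬p there: 1:F. ✗
Satisfying worlds: {2}.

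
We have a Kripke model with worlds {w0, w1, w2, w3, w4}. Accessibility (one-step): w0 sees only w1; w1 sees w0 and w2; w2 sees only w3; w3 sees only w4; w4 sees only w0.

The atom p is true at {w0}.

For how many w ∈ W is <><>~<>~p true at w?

w0: successors {w1}; <>~<>~p there: w1:F. ✗
w1: successors {w0, w2}; <>~<>~p there: w0:F, w2:F. ✗
w2: successors {w3}; <>~<>~p there: w3:T. ✓
w3: successors {w4}; <>~<>~p there: w4:F. ✗
w4: successors {w0}; <>~<>~p there: w0:F. ✗
Satisfying worlds: {w2}.

1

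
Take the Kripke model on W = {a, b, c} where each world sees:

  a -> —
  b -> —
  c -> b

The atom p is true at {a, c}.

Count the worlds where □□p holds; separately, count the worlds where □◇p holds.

3 and 2

For □□p:
a: no successors, so □□p holds vacuously. ✓
b: no successors, so □□p holds vacuously. ✓
c: successors {b}; □p there: b:T. ✓
— 3 worlds.
For □◇p:
a: no successors, so □◇p holds vacuously. ✓
b: no successors, so □◇p holds vacuously. ✓
c: successors {b}; ◇p there: b:F. ✗
— 2 worlds.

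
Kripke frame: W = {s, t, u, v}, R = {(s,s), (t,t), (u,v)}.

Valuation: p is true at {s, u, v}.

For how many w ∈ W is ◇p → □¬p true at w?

s: ◇p is T, □¬p is F. ✗
t: ◇p is F, □¬p is T. ✓
u: ◇p is T, □¬p is F. ✗
v: ◇p is F, □¬p is T. ✓
Satisfying worlds: {t, v}.

2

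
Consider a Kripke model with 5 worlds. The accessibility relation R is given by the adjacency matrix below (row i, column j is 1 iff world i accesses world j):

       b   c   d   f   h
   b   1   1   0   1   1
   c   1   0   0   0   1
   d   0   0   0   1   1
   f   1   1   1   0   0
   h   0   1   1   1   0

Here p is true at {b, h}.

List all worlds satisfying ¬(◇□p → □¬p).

b: ◇□p → □¬p is F. ✓
c: ◇□p → □¬p is T. ✗
d: ◇□p → □¬p is T. ✗
f: ◇□p → □¬p is F. ✓
h: ◇□p → □¬p is T. ✗

{b, f}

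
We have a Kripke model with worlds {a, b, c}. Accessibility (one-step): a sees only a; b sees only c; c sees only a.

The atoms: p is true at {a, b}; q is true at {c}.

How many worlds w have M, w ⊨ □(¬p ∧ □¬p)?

a: successors {a}; ¬p ∧ □¬p there: a:F. ✗
b: successors {c}; ¬p ∧ □¬p there: c:F. ✗
c: successors {a}; ¬p ∧ □¬p there: a:F. ✗
Satisfying worlds: ∅.

0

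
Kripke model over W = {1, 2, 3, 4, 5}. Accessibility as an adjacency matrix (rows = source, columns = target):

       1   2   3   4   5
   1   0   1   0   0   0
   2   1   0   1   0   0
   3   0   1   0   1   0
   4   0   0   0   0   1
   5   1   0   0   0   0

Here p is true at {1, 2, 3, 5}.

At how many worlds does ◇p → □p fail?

1: ◇p is T, □p is T. ✓
2: ◇p is T, □p is T. ✓
3: ◇p is T, □p is F. ✗
4: ◇p is T, □p is T. ✓
5: ◇p is T, □p is T. ✓
Satisfying worlds: {1, 2, 4, 5}.
So ◇p → □p fails at the other 1 world.

1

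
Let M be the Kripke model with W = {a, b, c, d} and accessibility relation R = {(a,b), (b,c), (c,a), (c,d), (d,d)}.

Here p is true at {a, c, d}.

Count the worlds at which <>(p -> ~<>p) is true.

a: successors {b}; p -> ~<>p there: b:T. ✓
b: successors {c}; p -> ~<>p there: c:F. ✗
c: successors {a, d}; p -> ~<>p there: a:T, d:F. ✓
d: successors {d}; p -> ~<>p there: d:F. ✗
Satisfying worlds: {a, c}.

2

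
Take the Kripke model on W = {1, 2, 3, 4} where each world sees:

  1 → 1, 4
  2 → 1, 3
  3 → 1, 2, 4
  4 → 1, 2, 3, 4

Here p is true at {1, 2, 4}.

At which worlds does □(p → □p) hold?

{2}

1: successors {1, 4}; p → □p there: 1:T, 4:F. ✗
2: successors {1, 3}; p → □p there: 1:T, 3:T. ✓
3: successors {1, 2, 4}; p → □p there: 1:T, 2:F, 4:F. ✗
4: successors {1, 2, 3, 4}; p → □p there: 1:T, 2:F, 3:T, 4:F. ✗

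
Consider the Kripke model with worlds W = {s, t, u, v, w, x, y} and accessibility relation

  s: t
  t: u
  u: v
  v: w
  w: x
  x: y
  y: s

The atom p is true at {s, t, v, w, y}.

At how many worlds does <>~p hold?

2

s: successors {t}; ~p there: t:F. ✗
t: successors {u}; ~p there: u:T. ✓
u: successors {v}; ~p there: v:F. ✗
v: successors {w}; ~p there: w:F. ✗
w: successors {x}; ~p there: x:T. ✓
x: successors {y}; ~p there: y:F. ✗
y: successors {s}; ~p there: s:F. ✗
Satisfying worlds: {t, w}.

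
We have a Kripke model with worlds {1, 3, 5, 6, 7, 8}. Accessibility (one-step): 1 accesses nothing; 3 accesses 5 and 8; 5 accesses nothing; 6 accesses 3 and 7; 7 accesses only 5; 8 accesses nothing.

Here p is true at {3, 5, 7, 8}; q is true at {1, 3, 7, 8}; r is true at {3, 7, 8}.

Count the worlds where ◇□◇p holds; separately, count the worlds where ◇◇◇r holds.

For ◇□◇p:
1: no successors, so ◇□◇p fails. ✗
3: successors {5, 8}; □◇p there: 5:T, 8:T. ✓
5: no successors, so ◇□◇p fails. ✗
6: successors {3, 7}; □◇p there: 3:F, 7:F. ✗
7: successors {5}; □◇p there: 5:T. ✓
8: no successors, so ◇□◇p fails. ✗
— 2 worlds.
For ◇◇◇r:
1: no successors, so ◇◇◇r fails. ✗
3: successors {5, 8}; ◇◇r there: 5:F, 8:F. ✗
5: no successors, so ◇◇◇r fails. ✗
6: successors {3, 7}; ◇◇r there: 3:F, 7:F. ✗
7: successors {5}; ◇◇r there: 5:F. ✗
8: no successors, so ◇◇◇r fails. ✗
— 0 worlds.

2 and 0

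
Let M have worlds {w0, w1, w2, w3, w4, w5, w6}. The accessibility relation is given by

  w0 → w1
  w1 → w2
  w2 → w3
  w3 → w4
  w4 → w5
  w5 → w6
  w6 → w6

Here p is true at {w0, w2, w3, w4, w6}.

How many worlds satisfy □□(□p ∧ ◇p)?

6

w0: successors {w1}; □(□p ∧ ◇p) there: w1:T. ✓
w1: successors {w2}; □(□p ∧ ◇p) there: w2:T. ✓
w2: successors {w3}; □(□p ∧ ◇p) there: w3:F. ✗
w3: successors {w4}; □(□p ∧ ◇p) there: w4:T. ✓
w4: successors {w5}; □(□p ∧ ◇p) there: w5:T. ✓
w5: successors {w6}; □(□p ∧ ◇p) there: w6:T. ✓
w6: successors {w6}; □(□p ∧ ◇p) there: w6:T. ✓
Satisfying worlds: {w0, w1, w3, w4, w5, w6}.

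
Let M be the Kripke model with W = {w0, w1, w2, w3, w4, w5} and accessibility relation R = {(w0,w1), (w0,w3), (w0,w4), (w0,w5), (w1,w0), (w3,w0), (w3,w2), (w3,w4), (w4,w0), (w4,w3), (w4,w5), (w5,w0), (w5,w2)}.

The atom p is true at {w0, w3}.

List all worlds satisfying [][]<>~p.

w0: successors {w1, w3, w4, w5}; []<>~p there: w1:T, w3:F, w4:T, w5:F. ✗
w1: successors {w0}; []<>~p there: w0:F. ✗
w2: no successors, so [][]<>~p holds vacuously. ✓
w3: successors {w0, w2, w4}; []<>~p there: w0:F, w2:T, w4:T. ✗
w4: successors {w0, w3, w5}; []<>~p there: w0:F, w3:F, w5:F. ✗
w5: successors {w0, w2}; []<>~p there: w0:F, w2:T. ✗

{w2}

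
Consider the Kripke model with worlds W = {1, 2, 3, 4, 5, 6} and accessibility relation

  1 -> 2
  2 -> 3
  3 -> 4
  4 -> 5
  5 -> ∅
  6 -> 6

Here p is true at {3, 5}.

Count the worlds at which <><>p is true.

2

1: successors {2}; <>p there: 2:T. ✓
2: successors {3}; <>p there: 3:F. ✗
3: successors {4}; <>p there: 4:T. ✓
4: successors {5}; <>p there: 5:F. ✗
5: no successors, so <><>p fails. ✗
6: successors {6}; <>p there: 6:F. ✗
Satisfying worlds: {1, 3}.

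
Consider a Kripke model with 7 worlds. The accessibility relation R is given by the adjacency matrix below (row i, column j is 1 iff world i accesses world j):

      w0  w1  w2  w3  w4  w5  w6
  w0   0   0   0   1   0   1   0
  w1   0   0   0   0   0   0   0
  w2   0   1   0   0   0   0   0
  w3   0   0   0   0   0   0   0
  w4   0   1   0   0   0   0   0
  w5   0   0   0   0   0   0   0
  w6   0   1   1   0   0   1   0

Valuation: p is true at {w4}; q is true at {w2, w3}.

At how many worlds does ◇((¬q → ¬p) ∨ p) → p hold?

w0: ◇((¬q → ¬p) ∨ p) is T, p is F. ✗
w1: ◇((¬q → ¬p) ∨ p) is F, p is F. ✓
w2: ◇((¬q → ¬p) ∨ p) is T, p is F. ✗
w3: ◇((¬q → ¬p) ∨ p) is F, p is F. ✓
w4: ◇((¬q → ¬p) ∨ p) is T, p is T. ✓
w5: ◇((¬q → ¬p) ∨ p) is F, p is F. ✓
w6: ◇((¬q → ¬p) ∨ p) is T, p is F. ✗
Satisfying worlds: {w1, w3, w4, w5}.

4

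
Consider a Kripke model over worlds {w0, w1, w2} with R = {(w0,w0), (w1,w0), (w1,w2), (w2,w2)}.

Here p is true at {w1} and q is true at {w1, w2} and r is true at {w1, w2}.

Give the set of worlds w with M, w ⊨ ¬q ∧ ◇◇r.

w0: ¬q is T, ◇◇r is F. ✗
w1: ¬q is F, ◇◇r is T. ✗
w2: ¬q is F, ◇◇r is T. ✗

∅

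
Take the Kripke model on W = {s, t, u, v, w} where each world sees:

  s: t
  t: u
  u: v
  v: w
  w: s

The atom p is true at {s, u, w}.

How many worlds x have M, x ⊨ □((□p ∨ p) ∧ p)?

3

s: successors {t}; (□p ∨ p) ∧ p there: t:F. ✗
t: successors {u}; (□p ∨ p) ∧ p there: u:T. ✓
u: successors {v}; (□p ∨ p) ∧ p there: v:F. ✗
v: successors {w}; (□p ∨ p) ∧ p there: w:T. ✓
w: successors {s}; (□p ∨ p) ∧ p there: s:T. ✓
Satisfying worlds: {t, v, w}.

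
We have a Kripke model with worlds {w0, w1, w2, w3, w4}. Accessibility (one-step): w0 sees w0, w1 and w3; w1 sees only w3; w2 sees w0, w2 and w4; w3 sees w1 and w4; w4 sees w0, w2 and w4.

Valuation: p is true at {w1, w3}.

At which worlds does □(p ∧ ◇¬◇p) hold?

w0: successors {w0, w1, w3}; p ∧ ◇¬◇p there: w0:F, w1:F, w3:T. ✗
w1: successors {w3}; p ∧ ◇¬◇p there: w3:T. ✓
w2: successors {w0, w2, w4}; p ∧ ◇¬◇p there: w0:F, w2:F, w4:F. ✗
w3: successors {w1, w4}; p ∧ ◇¬◇p there: w1:F, w4:F. ✗
w4: successors {w0, w2, w4}; p ∧ ◇¬◇p there: w0:F, w2:F, w4:F. ✗

{w1}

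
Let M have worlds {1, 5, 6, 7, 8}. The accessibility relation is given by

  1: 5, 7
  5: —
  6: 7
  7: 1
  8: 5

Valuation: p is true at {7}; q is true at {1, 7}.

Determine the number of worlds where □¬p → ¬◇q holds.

4

1: □¬p is F, ¬◇q is F. ✓
5: □¬p is T, ¬◇q is T. ✓
6: □¬p is F, ¬◇q is F. ✓
7: □¬p is T, ¬◇q is F. ✗
8: □¬p is T, ¬◇q is T. ✓
Satisfying worlds: {1, 5, 6, 8}.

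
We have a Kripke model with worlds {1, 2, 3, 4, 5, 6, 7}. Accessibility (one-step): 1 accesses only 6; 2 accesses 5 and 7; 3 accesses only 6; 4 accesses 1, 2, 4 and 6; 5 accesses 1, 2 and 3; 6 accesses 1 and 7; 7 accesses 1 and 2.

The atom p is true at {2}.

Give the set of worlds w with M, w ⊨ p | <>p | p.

1: p is F, <>p | p is F. ✗
2: p is T, <>p | p is T. ✓
3: p is F, <>p | p is F. ✗
4: p is F, <>p | p is T. ✓
5: p is F, <>p | p is T. ✓
6: p is F, <>p | p is F. ✗
7: p is F, <>p | p is T. ✓

{2, 4, 5, 7}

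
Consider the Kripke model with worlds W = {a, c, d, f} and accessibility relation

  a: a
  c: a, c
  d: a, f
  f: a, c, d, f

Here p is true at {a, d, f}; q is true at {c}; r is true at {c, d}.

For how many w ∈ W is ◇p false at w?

0

a: successors {a}; p there: a:T. ✓
c: successors {a, c}; p there: a:T, c:F. ✓
d: successors {a, f}; p there: a:T, f:T. ✓
f: successors {a, c, d, f}; p there: a:T, c:F, d:T, f:T. ✓
Satisfying worlds: {a, c, d, f}.
So ◇p fails at the other 0 worlds.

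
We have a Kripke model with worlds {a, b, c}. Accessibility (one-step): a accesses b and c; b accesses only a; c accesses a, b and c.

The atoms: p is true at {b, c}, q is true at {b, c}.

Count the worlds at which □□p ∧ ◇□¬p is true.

0

a: □□p is F, ◇□¬p is T. ✗
b: □□p is T, ◇□¬p is F. ✗
c: □□p is F, ◇□¬p is T. ✗
Satisfying worlds: ∅.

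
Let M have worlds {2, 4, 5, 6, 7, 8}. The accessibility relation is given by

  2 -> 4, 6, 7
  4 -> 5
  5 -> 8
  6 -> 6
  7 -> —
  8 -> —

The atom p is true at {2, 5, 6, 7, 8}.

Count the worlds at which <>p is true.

4

2: successors {4, 6, 7}; p there: 4:F, 6:T, 7:T. ✓
4: successors {5}; p there: 5:T. ✓
5: successors {8}; p there: 8:T. ✓
6: successors {6}; p there: 6:T. ✓
7: no successors, so <>p fails. ✗
8: no successors, so <>p fails. ✗
Satisfying worlds: {2, 4, 5, 6}.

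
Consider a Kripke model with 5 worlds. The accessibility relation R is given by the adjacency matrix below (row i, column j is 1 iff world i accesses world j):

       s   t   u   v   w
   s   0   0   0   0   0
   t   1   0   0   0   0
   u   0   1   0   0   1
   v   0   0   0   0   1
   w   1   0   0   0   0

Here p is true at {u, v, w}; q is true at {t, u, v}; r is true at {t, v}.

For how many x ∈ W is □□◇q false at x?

2

s: no successors, so □□◇q holds vacuously. ✓
t: successors {s}; □◇q there: s:T. ✓
u: successors {t, w}; □◇q there: t:F, w:F. ✗
v: successors {w}; □◇q there: w:F. ✗
w: successors {s}; □◇q there: s:T. ✓
Satisfying worlds: {s, t, w}.
So □□◇q fails at the other 2 worlds.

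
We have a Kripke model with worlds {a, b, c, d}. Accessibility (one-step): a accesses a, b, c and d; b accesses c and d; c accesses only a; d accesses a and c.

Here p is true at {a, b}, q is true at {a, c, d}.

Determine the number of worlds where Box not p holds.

a: successors {a, b, c, d}; not p there: a:F, b:F, c:T, d:T. ✗
b: successors {c, d}; not p there: c:T, d:T. ✓
c: successors {a}; not p there: a:F. ✗
d: successors {a, c}; not p there: a:F, c:T. ✗
Satisfying worlds: {b}.

1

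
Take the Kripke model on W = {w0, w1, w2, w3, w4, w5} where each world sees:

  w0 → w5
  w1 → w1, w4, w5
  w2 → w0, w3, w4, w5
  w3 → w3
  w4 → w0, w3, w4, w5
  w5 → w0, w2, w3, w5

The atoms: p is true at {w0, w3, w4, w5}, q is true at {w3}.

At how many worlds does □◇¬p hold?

1

w0: successors {w5}; ◇¬p there: w5:T. ✓
w1: successors {w1, w4, w5}; ◇¬p there: w1:T, w4:F, w5:T. ✗
w2: successors {w0, w3, w4, w5}; ◇¬p there: w0:F, w3:F, w4:F, w5:T. ✗
w3: successors {w3}; ◇¬p there: w3:F. ✗
w4: successors {w0, w3, w4, w5}; ◇¬p there: w0:F, w3:F, w4:F, w5:T. ✗
w5: successors {w0, w2, w3, w5}; ◇¬p there: w0:F, w2:F, w3:F, w5:T. ✗
Satisfying worlds: {w0}.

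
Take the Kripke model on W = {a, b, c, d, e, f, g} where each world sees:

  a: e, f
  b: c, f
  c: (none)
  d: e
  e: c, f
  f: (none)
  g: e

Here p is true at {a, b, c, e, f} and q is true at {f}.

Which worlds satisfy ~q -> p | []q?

a: ~q is T, p | []q is T. ✓
b: ~q is T, p | []q is T. ✓
c: ~q is T, p | []q is T. ✓
d: ~q is T, p | []q is F. ✗
e: ~q is T, p | []q is T. ✓
f: ~q is F, p | []q is T. ✓
g: ~q is T, p | []q is F. ✗

{a, b, c, e, f}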